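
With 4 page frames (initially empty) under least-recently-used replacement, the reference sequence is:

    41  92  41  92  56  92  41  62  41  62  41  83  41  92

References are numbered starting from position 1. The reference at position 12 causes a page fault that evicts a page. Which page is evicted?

pos 1: 41 -> fault, frames [41]
pos 2: 92 -> fault, frames [41, 92]
pos 3: 41 -> hit
pos 4: 92 -> hit
pos 5: 56 -> fault, frames [41, 92, 56]
pos 6: 92 -> hit
pos 7: 41 -> hit
pos 8: 62 -> fault, frames [56, 92, 41, 62]
pos 9: 41 -> hit
pos 10: 62 -> hit
pos 11: 41 -> hit
pos 12: 83 -> fault, evict 56, frames [92, 62, 41, 83]
At position 12, page 56 is evicted.

56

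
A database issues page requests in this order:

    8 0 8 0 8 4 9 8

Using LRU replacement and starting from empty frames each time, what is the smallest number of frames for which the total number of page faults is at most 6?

2

f=1: 8 faults
f=2: 5 faults
f=3: 4 faults
f=4: 4 faults
Smallest f with faults ≤ 6 is 2.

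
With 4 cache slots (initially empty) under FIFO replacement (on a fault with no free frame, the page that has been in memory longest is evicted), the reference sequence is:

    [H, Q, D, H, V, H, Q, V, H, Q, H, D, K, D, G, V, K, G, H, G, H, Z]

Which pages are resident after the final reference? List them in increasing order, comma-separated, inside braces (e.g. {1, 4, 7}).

{G, H, K, Z}

H → fault, frames (H)
Q → fault, frames (H Q)
D → fault, frames (H Q D)
H → hit
V → fault, frames (H Q D V)
H → hit
Q → hit
V → hit
H → hit
Q → hit
H → hit
D → hit
K → fault, evict H, frames (Q D V K)
D → hit
G → fault, evict Q, frames (D V K G)
V → hit
K → hit
G → hit
H → fault, evict D, frames (V K G H)
G → hit
H → hit
Z → fault, evict V, frames (K G H Z)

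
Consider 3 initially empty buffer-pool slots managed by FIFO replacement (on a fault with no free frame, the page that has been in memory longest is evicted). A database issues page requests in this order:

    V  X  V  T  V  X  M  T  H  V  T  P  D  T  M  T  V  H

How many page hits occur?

V → fault, frames {V}
X → fault, frames {V,X}
V → hit
T → fault, frames {V,X,T}
V → hit
X → hit
M → fault, evict V, frames {X,T,M}
T → hit
H → fault, evict X, frames {T,M,H}
V → fault, evict T, frames {M,H,V}
T → fault, evict M, frames {H,V,T}
P → fault, evict H, frames {V,T,P}
D → fault, evict V, frames {T,P,D}
T → hit
M → fault, evict T, frames {P,D,M}
T → fault, evict P, frames {D,M,T}
V → fault, evict D, frames {M,T,V}
H → fault, evict M, frames {T,V,H}
Hits: 5.

5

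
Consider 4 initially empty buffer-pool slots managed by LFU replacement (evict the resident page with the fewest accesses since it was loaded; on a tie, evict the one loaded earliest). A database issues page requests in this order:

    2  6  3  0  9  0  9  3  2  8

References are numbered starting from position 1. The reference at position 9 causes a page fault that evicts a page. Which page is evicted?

6

pos 1: 2: miss, frames (2)
pos 2: 6: miss, frames (2 6)
pos 3: 3: miss, frames (2 6 3)
pos 4: 0: miss, frames (2 6 3 0)
pos 5: 9: miss, evict 2, frames (6 3 0 9)
pos 6: 0: hit
pos 7: 9: hit
pos 8: 3: hit
pos 9: 2: miss, evict 6, frames (3 0 9 2)
At position 9, page 6 is evicted.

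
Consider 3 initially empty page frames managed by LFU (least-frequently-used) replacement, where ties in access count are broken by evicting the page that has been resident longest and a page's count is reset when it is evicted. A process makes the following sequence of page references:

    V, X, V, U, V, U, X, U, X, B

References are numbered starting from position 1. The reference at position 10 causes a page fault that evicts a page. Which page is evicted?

pos 1: V: fault, frames (V)
pos 2: X: fault, frames (V X)
pos 3: V: hit
pos 4: U: fault, frames (V X U)
pos 5: V: hit
pos 6: U: hit
pos 7: X: hit
pos 8: U: hit
pos 9: X: hit
pos 10: B: fault, evict V, frames (X U B)
At position 10, page V is evicted.

V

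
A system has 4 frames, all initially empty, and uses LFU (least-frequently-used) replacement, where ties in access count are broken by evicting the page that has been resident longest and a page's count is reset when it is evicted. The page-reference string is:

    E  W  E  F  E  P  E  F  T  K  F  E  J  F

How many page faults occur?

7

E → fault, frames (E)
W → fault, frames (E W)
E → hit
F → fault, frames (E W F)
E → hit
P → fault, frames (E W F P)
E → hit
F → hit
T → fault, evict W, frames (E F P T)
K → fault, evict P, frames (E F T K)
F → hit
E → hit
J → fault, evict T, frames (E F K J)
F → hit
Page faults: 7.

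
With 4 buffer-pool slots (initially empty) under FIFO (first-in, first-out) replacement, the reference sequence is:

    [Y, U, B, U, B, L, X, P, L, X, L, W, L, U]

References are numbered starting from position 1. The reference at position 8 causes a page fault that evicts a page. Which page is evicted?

U

pos 1: Y -> miss, frames {Y}
pos 2: U -> miss, frames {Y,U}
pos 3: B -> miss, frames {Y,U,B}
pos 4: U -> hit
pos 5: B -> hit
pos 6: L -> miss, frames {Y,U,B,L}
pos 7: X -> miss, evict Y, frames {U,B,L,X}
pos 8: P -> miss, evict U, frames {B,L,X,P}
At position 8, page U is evicted.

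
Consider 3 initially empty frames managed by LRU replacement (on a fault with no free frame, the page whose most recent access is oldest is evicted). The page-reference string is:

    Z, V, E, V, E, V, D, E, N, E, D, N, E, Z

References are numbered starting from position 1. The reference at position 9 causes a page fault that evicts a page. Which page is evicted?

pos 1: Z -> miss, frames (Z)
pos 2: V -> miss, frames (Z V)
pos 3: E -> miss, frames (Z V E)
pos 4: V -> hit
pos 5: E -> hit
pos 6: V -> hit
pos 7: D -> miss, evict Z, frames (E V D)
pos 8: E -> hit
pos 9: N -> miss, evict V, frames (D E N)
At position 9, page V is evicted.

V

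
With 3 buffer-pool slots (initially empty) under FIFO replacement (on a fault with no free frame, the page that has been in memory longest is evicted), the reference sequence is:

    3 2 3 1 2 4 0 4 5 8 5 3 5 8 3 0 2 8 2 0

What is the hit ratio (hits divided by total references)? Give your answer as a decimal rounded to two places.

3 -> fault, frames (3)
2 -> fault, frames (3 2)
3 -> hit
1 -> fault, frames (3 2 1)
2 -> hit
4 -> fault, evict 3, frames (2 1 4)
0 -> fault, evict 2, frames (1 4 0)
4 -> hit
5 -> fault, evict 1, frames (4 0 5)
8 -> fault, evict 4, frames (0 5 8)
5 -> hit
3 -> fault, evict 0, frames (5 8 3)
5 -> hit
8 -> hit
3 -> hit
0 -> fault, evict 5, frames (8 3 0)
2 -> fault, evict 8, frames (3 0 2)
8 -> fault, evict 3, frames (0 2 8)
2 -> hit
0 -> hit
Hits: 9 of 20 references → 9/20 = 0.4500.

0.45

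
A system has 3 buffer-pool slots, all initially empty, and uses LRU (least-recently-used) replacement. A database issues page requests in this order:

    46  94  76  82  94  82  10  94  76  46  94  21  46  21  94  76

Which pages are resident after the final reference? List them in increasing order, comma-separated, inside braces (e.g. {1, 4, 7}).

46 -> fault, frames (46)
94 -> fault, frames (46 94)
76 -> fault, frames (46 94 76)
82 -> fault, evict 46, frames (94 76 82)
94 -> hit
82 -> hit
10 -> fault, evict 76, frames (94 82 10)
94 -> hit
76 -> fault, evict 82, frames (10 94 76)
46 -> fault, evict 10, frames (94 76 46)
94 -> hit
21 -> fault, evict 76, frames (46 94 21)
46 -> hit
21 -> hit
94 -> hit
76 -> fault, evict 46, frames (21 94 76)

{21, 76, 94}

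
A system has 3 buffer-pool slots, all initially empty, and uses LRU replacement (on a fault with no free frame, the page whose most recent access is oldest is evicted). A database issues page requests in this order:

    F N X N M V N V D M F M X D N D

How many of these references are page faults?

F -> fault, frames {F}
N -> fault, frames {F,N}
X -> fault, frames {F,N,X}
N -> hit
M -> fault, evict F, frames {X,N,M}
V -> fault, evict X, frames {N,M,V}
N -> hit
V -> hit
D -> fault, evict M, frames {N,V,D}
M -> fault, evict N, frames {V,D,M}
F -> fault, evict V, frames {D,M,F}
M -> hit
X -> fault, evict D, frames {F,M,X}
D -> fault, evict F, frames {M,X,D}
N -> fault, evict M, frames {X,D,N}
D -> hit
Page faults: 11.

11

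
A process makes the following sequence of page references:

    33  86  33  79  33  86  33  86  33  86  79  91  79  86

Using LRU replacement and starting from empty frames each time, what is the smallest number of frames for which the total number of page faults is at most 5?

3

f=1: 14 faults
f=2: 7 faults
f=3: 4 faults
f=4: 4 faults
Smallest f with faults ≤ 5 is 3.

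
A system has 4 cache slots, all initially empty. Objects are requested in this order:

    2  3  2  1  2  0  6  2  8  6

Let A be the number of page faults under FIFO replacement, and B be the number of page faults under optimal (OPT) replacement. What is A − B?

Under FIFO: F F . F . F F F F . → 7 faults.
Under OPT: F F . F . F F . F . → 6 faults.
A − B = 7 − 6 = 1.

1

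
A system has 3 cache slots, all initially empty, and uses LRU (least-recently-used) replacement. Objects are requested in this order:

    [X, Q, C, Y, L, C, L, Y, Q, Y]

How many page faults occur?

X -> miss, frames (X)
Q -> miss, frames (X Q)
C -> miss, frames (X Q C)
Y -> miss, evict X, frames (Q C Y)
L -> miss, evict Q, frames (C Y L)
C -> hit
L -> hit
Y -> hit
Q -> miss, evict C, frames (L Y Q)
Y -> hit
Page faults: 6.

6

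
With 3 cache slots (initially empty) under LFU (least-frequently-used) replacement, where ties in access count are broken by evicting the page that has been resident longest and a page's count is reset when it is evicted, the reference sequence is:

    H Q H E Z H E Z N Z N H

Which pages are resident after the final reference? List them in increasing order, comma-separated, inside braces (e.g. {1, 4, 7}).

{H, N, Z}

H: fault, frames (H)
Q: fault, frames (H Q)
H: hit
E: fault, frames (H Q E)
Z: fault, evict Q, frames (H E Z)
H: hit
E: hit
Z: hit
N: fault, evict E, frames (H Z N)
Z: hit
N: hit
H: hit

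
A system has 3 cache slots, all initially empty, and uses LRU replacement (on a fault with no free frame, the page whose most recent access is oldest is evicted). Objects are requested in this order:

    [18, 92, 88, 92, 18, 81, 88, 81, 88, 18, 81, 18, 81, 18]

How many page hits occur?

9

18 → miss, frames {18}
92 → miss, frames {18,92}
88 → miss, frames {18,92,88}
92 → hit
18 → hit
81 → miss, evict 88, frames {92,18,81}
88 → miss, evict 92, frames {18,81,88}
81 → hit
88 → hit
18 → hit
81 → hit
18 → hit
81 → hit
18 → hit
Hits: 9.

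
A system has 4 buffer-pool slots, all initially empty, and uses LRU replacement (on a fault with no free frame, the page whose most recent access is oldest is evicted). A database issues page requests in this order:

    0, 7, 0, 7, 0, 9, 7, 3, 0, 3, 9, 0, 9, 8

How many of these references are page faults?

0: miss, frames [0]
7: miss, frames [0, 7]
0: hit
7: hit
0: hit
9: miss, frames [7, 0, 9]
7: hit
3: miss, frames [0, 9, 7, 3]
0: hit
3: hit
9: hit
0: hit
9: hit
8: miss, evict 7, frames [3, 0, 9, 8]
Page faults: 5.

5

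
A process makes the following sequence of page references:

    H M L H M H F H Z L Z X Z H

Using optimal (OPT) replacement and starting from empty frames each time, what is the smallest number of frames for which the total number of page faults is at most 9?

f=1: 14 faults
f=2: 9 faults
f=3: 6 faults
f=4: 6 faults
f=5: 6 faults
f=6: 6 faults
Smallest f with faults ≤ 9 is 2.

2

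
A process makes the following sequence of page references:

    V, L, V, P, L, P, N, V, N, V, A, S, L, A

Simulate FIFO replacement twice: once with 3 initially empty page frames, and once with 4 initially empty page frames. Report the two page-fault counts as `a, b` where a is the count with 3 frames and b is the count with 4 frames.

3 frames: F F . F . . F F . . F F F . → 8 faults.
4 frames: F F . F . . F . . . F F F . → 7 faults.
7 < 8: adding a frame reduced faults, as is typical.

8, 7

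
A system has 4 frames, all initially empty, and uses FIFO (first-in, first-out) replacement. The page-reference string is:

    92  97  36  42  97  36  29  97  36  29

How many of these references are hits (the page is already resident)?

5

92 → fault, frames (92)
97 → fault, frames (92 97)
36 → fault, frames (92 97 36)
42 → fault, frames (92 97 36 42)
97 → hit
36 → hit
29 → fault, evict 92, frames (97 36 42 29)
97 → hit
36 → hit
29 → hit
Hits: 5.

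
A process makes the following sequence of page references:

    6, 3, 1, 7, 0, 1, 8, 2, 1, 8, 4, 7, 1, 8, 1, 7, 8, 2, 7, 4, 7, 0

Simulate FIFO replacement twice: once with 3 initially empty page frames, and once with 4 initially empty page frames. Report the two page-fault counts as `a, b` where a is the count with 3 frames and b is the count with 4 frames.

16, 13

3 frames: F F F F F . F F F . F F . F F . . F F F . F → 16 faults.
4 frames: F F F F F . F F F . F F . F . . . F . . . F → 13 faults.
13 < 16: adding a frame reduced faults, as is typical.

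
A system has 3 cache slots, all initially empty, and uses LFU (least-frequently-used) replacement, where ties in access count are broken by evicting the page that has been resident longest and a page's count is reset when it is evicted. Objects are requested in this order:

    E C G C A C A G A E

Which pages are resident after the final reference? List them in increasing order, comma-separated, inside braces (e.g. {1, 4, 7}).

{A, C, E}

E -> fault, frames [E]
C -> fault, frames [E, C]
G -> fault, frames [E, C, G]
C -> hit
A -> fault, evict E, frames [C, G, A]
C -> hit
A -> hit
G -> hit
A -> hit
E -> fault, evict G, frames [C, A, E]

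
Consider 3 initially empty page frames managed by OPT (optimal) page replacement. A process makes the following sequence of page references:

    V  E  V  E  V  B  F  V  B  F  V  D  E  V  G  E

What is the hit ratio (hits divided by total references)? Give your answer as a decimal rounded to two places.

V -> fault, frames {V}
E -> fault, frames {V,E}
V -> hit
E -> hit
V -> hit
B -> fault, frames {V,E,B}
F -> fault, evict E, frames {V,B,F}
V -> hit
B -> hit
F -> hit
V -> hit
D -> fault, evict F, frames {V,B,D}
E -> fault, evict D, frames {V,B,E}
V -> hit
G -> fault, evict B, frames {V,E,G}
E -> hit
Hits: 9 of 16 references → 9/16 = 0.5625.

0.56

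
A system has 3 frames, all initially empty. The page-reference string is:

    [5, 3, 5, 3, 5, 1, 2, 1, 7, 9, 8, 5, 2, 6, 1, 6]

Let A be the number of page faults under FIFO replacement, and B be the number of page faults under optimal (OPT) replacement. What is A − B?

2

Under FIFO: F F . . . F F . F F F F F F F . → 11 faults.
Under OPT: F F . . . F F . F F F . . F F . → 9 faults.
A − B = 11 − 9 = 2.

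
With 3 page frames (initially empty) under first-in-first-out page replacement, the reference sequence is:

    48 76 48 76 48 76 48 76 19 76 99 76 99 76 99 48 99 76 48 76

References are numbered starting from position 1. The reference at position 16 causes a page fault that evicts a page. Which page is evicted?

76

pos 1: 48 -> miss, frames {48}
pos 2: 76 -> miss, frames {48,76}
pos 3: 48 -> hit
pos 4: 76 -> hit
pos 5: 48 -> hit
pos 6: 76 -> hit
pos 7: 48 -> hit
pos 8: 76 -> hit
pos 9: 19 -> miss, frames {48,76,19}
pos 10: 76 -> hit
pos 11: 99 -> miss, evict 48, frames {76,19,99}
pos 12: 76 -> hit
pos 13: 99 -> hit
pos 14: 76 -> hit
pos 15: 99 -> hit
pos 16: 48 -> miss, evict 76, frames {19,99,48}
At position 16, page 76 is evicted.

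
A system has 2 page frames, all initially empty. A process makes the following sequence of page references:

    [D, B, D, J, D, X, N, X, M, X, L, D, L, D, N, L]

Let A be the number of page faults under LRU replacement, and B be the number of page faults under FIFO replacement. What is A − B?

Under LRU: F F . F . F F . F . F F . . F F → 10 faults.
Under FIFO: F F . F F F F . F F F F . . F F → 12 faults.
A − B = 10 − 12 = -2.

-2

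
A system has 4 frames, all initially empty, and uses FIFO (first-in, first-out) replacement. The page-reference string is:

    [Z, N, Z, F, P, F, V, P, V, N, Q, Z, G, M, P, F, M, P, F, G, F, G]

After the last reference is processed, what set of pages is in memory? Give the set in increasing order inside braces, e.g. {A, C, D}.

{F, G, M, P}

Z: miss, frames (Z)
N: miss, frames (Z N)
Z: hit
F: miss, frames (Z N F)
P: miss, frames (Z N F P)
F: hit
V: miss, evict Z, frames (N F P V)
P: hit
V: hit
N: hit
Q: miss, evict N, frames (F P V Q)
Z: miss, evict F, frames (P V Q Z)
G: miss, evict P, frames (V Q Z G)
M: miss, evict V, frames (Q Z G M)
P: miss, evict Q, frames (Z G M P)
F: miss, evict Z, frames (G M P F)
M: hit
P: hit
F: hit
G: hit
F: hit
G: hit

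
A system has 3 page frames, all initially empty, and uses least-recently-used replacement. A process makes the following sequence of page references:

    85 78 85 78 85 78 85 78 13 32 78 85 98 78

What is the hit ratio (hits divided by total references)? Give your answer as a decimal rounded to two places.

85: fault, frames {85}
78: fault, frames {85,78}
85: hit
78: hit
85: hit
78: hit
85: hit
78: hit
13: fault, frames {85,78,13}
32: fault, evict 85, frames {78,13,32}
78: hit
85: fault, evict 13, frames {32,78,85}
98: fault, evict 32, frames {78,85,98}
78: hit
Hits: 8 of 14 references → 8/14 = 0.5714.

0.57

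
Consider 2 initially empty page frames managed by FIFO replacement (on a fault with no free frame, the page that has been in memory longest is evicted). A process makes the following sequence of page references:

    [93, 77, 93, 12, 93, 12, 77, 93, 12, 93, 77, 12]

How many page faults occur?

9

93 -> fault, frames [93]
77 -> fault, frames [93, 77]
93 -> hit
12 -> fault, evict 93, frames [77, 12]
93 -> fault, evict 77, frames [12, 93]
12 -> hit
77 -> fault, evict 12, frames [93, 77]
93 -> hit
12 -> fault, evict 93, frames [77, 12]
93 -> fault, evict 77, frames [12, 93]
77 -> fault, evict 12, frames [93, 77]
12 -> fault, evict 93, frames [77, 12]
Page faults: 9.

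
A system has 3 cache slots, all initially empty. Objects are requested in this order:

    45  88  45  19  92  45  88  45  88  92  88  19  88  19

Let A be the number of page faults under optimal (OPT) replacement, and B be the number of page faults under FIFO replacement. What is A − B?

-2

Under OPT: F F . F F . . . . . . F . . → 5 faults.
Under FIFO: F F . F F F F . . . . F . . → 7 faults.
A − B = 5 − 7 = -2.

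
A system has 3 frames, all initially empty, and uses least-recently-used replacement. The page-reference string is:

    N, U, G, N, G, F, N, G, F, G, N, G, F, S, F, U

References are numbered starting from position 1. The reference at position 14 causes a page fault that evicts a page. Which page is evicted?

pos 1: N: miss, frames [N]
pos 2: U: miss, frames [N, U]
pos 3: G: miss, frames [N, U, G]
pos 4: N: hit
pos 5: G: hit
pos 6: F: miss, evict U, frames [N, G, F]
pos 7: N: hit
pos 8: G: hit
pos 9: F: hit
pos 10: G: hit
pos 11: N: hit
pos 12: G: hit
pos 13: F: hit
pos 14: S: miss, evict N, frames [G, F, S]
At position 14, page N is evicted.

N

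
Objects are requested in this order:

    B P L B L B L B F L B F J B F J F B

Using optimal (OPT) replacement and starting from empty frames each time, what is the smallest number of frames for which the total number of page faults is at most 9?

2

f=1: 18 faults
f=2: 8 faults
f=3: 5 faults
f=4: 5 faults
f=5: 5 faults
Smallest f with faults ≤ 9 is 2.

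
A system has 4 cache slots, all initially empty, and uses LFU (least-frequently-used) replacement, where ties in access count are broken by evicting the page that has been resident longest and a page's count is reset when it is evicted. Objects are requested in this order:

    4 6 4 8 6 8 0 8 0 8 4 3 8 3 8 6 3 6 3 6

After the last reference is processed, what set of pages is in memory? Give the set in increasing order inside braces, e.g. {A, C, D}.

{3, 4, 6, 8}

4: fault, frames {4}
6: fault, frames {4,6}
4: hit
8: fault, frames {4,6,8}
6: hit
8: hit
0: fault, frames {4,6,8,0}
8: hit
0: hit
8: hit
4: hit
3: fault, evict 6, frames {4,8,0,3}
8: hit
3: hit
8: hit
6: fault, evict 0, frames {4,8,3,6}
3: hit
6: hit
3: hit
6: hit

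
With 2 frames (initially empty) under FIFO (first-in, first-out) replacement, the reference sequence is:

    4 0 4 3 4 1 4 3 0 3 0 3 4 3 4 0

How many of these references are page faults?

10

4 → miss, frames (4)
0 → miss, frames (4 0)
4 → hit
3 → miss, evict 4, frames (0 3)
4 → miss, evict 0, frames (3 4)
1 → miss, evict 3, frames (4 1)
4 → hit
3 → miss, evict 4, frames (1 3)
0 → miss, evict 1, frames (3 0)
3 → hit
0 → hit
3 → hit
4 → miss, evict 3, frames (0 4)
3 → miss, evict 0, frames (4 3)
4 → hit
0 → miss, evict 4, frames (3 0)
Page faults: 10.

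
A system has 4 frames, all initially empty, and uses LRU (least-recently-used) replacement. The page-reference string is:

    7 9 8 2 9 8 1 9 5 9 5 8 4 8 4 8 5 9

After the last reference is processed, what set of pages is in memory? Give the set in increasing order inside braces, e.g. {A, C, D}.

7 -> fault, frames [7]
9 -> fault, frames [7, 9]
8 -> fault, frames [7, 9, 8]
2 -> fault, frames [7, 9, 8, 2]
9 -> hit
8 -> hit
1 -> fault, evict 7, frames [2, 9, 8, 1]
9 -> hit
5 -> fault, evict 2, frames [8, 1, 9, 5]
9 -> hit
5 -> hit
8 -> hit
4 -> fault, evict 1, frames [9, 5, 8, 4]
8 -> hit
4 -> hit
8 -> hit
5 -> hit
9 -> hit

{4, 5, 8, 9}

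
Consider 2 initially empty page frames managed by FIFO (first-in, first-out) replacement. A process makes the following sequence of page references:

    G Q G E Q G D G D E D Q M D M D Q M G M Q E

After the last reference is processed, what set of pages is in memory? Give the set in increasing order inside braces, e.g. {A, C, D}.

{E, Q}

G: miss, frames {G}
Q: miss, frames {G,Q}
G: hit
E: miss, evict G, frames {Q,E}
Q: hit
G: miss, evict Q, frames {E,G}
D: miss, evict E, frames {G,D}
G: hit
D: hit
E: miss, evict G, frames {D,E}
D: hit
Q: miss, evict D, frames {E,Q}
M: miss, evict E, frames {Q,M}
D: miss, evict Q, frames {M,D}
M: hit
D: hit
Q: miss, evict M, frames {D,Q}
M: miss, evict D, frames {Q,M}
G: miss, evict Q, frames {M,G}
M: hit
Q: miss, evict M, frames {G,Q}
E: miss, evict G, frames {Q,E}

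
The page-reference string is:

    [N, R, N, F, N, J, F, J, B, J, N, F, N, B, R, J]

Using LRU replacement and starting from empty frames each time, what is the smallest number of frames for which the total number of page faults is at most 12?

2

f=1: 16 faults
f=2: 11 faults
f=3: 10 faults
f=4: 7 faults
f=5: 5 faults
Smallest f with faults ≤ 12 is 2.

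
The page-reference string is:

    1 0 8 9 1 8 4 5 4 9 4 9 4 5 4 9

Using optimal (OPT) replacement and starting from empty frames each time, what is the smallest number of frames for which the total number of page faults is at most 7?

f=1: 16 faults
f=2: 10 faults
f=3: 6 faults
f=4: 6 faults
f=5: 6 faults
f=6: 6 faults
Smallest f with faults ≤ 7 is 3.

3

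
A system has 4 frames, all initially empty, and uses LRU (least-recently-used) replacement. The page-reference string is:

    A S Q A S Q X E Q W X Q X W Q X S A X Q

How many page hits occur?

12

A -> fault, frames (A)
S -> fault, frames (A S)
Q -> fault, frames (A S Q)
A -> hit
S -> hit
Q -> hit
X -> fault, frames (A S Q X)
E -> fault, evict A, frames (S Q X E)
Q -> hit
W -> fault, evict S, frames (X E Q W)
X -> hit
Q -> hit
X -> hit
W -> hit
Q -> hit
X -> hit
S -> fault, evict E, frames (W Q X S)
A -> fault, evict W, frames (Q X S A)
X -> hit
Q -> hit
Hits: 12.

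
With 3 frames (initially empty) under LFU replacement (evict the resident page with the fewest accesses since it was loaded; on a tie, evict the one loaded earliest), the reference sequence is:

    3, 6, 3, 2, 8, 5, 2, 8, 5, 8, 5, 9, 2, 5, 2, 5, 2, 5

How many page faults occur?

10

3: miss, frames (3)
6: miss, frames (3 6)
3: hit
2: miss, frames (3 6 2)
8: miss, evict 6, frames (3 2 8)
5: miss, evict 2, frames (3 8 5)
2: miss, evict 8, frames (3 5 2)
8: miss, evict 5, frames (3 2 8)
5: miss, evict 2, frames (3 8 5)
8: hit
5: hit
9: miss, evict 3, frames (8 5 9)
2: miss, evict 9, frames (8 5 2)
5: hit
2: hit
5: hit
2: hit
5: hit
Page faults: 10.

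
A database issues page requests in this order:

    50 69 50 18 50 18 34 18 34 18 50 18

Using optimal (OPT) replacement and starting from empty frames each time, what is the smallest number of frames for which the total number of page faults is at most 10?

f=1: 12 faults
f=2: 5 faults
f=3: 4 faults
f=4: 4 faults
Smallest f with faults ≤ 10 is 2.

2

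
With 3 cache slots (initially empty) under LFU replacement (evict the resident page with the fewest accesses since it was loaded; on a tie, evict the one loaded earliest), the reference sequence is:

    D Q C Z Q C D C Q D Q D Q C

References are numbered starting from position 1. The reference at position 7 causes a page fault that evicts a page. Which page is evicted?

Z

pos 1: D -> fault, frames {D}
pos 2: Q -> fault, frames {D,Q}
pos 3: C -> fault, frames {D,Q,C}
pos 4: Z -> fault, evict D, frames {Q,C,Z}
pos 5: Q -> hit
pos 6: C -> hit
pos 7: D -> fault, evict Z, frames {Q,C,D}
At position 7, page Z is evicted.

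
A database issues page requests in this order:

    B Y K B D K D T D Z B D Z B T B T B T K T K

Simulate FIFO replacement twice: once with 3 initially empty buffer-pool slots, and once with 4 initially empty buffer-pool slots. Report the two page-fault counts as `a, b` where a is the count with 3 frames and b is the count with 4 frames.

10, 8

3 frames: F F F . F . . F . F F F . . F . . . . F . . → 10 faults.
4 frames: F F F . F . . F . F F . . . . . . . . F . . → 8 faults.
8 < 10: adding a frame reduced faults, as is typical.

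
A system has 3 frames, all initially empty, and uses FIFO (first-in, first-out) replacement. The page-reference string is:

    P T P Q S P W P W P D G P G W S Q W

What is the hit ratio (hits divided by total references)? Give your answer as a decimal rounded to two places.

P -> fault, frames {P}
T -> fault, frames {P,T}
P -> hit
Q -> fault, frames {P,T,Q}
S -> fault, evict P, frames {T,Q,S}
P -> fault, evict T, frames {Q,S,P}
W -> fault, evict Q, frames {S,P,W}
P -> hit
W -> hit
P -> hit
D -> fault, evict S, frames {P,W,D}
G -> fault, evict P, frames {W,D,G}
P -> fault, evict W, frames {D,G,P}
G -> hit
W -> fault, evict D, frames {G,P,W}
S -> fault, evict G, frames {P,W,S}
Q -> fault, evict P, frames {W,S,Q}
W -> hit
Hits: 6 of 18 references → 6/18 = 0.3333.

0.33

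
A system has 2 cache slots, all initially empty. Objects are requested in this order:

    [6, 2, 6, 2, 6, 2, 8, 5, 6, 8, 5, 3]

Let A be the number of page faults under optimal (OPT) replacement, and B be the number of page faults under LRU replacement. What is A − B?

-2

Under OPT: F F . . . . F F . F . F → 6 faults.
Under LRU: F F . . . . F F F F F F → 8 faults.
A − B = 6 − 8 = -2.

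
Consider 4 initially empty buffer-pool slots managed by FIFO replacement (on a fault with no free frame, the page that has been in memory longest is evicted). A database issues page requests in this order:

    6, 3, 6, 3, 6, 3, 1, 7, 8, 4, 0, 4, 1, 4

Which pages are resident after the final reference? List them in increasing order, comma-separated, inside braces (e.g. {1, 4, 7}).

6: miss, frames (6)
3: miss, frames (6 3)
6: hit
3: hit
6: hit
3: hit
1: miss, frames (6 3 1)
7: miss, frames (6 3 1 7)
8: miss, evict 6, frames (3 1 7 8)
4: miss, evict 3, frames (1 7 8 4)
0: miss, evict 1, frames (7 8 4 0)
4: hit
1: miss, evict 7, frames (8 4 0 1)
4: hit

{0, 1, 4, 8}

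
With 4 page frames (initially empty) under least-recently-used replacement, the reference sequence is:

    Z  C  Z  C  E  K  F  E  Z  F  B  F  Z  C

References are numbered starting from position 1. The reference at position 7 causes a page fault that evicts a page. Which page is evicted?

pos 1: Z -> miss, frames {Z}
pos 2: C -> miss, frames {Z,C}
pos 3: Z -> hit
pos 4: C -> hit
pos 5: E -> miss, frames {Z,C,E}
pos 6: K -> miss, frames {Z,C,E,K}
pos 7: F -> miss, evict Z, frames {C,E,K,F}
At position 7, page Z is evicted.

Z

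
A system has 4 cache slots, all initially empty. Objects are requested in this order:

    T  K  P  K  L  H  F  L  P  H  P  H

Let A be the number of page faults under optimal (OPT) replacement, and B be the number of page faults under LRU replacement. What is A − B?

Under OPT: F F F . F F F . . . . . → 6 faults.
Under LRU: F F F . F F F . F . . . → 7 faults.
A − B = 6 − 7 = -1.

-1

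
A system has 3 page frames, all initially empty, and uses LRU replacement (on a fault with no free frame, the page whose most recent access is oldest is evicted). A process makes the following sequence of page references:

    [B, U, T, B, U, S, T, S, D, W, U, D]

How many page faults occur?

8

B -> fault, frames [B]
U -> fault, frames [B, U]
T -> fault, frames [B, U, T]
B -> hit
U -> hit
S -> fault, evict T, frames [B, U, S]
T -> fault, evict B, frames [U, S, T]
S -> hit
D -> fault, evict U, frames [T, S, D]
W -> fault, evict T, frames [S, D, W]
U -> fault, evict S, frames [D, W, U]
D -> hit
Page faults: 8.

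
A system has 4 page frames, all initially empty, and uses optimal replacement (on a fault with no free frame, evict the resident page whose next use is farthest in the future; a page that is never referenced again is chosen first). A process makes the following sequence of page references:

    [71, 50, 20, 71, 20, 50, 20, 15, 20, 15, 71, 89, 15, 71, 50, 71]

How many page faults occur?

5

71 → fault, frames {71}
50 → fault, frames {71,50}
20 → fault, frames {71,50,20}
71 → hit
20 → hit
50 → hit
20 → hit
15 → fault, frames {71,50,20,15}
20 → hit
15 → hit
71 → hit
89 → fault, evict 20, frames {71,50,15,89}
15 → hit
71 → hit
50 → hit
71 → hit
Page faults: 5.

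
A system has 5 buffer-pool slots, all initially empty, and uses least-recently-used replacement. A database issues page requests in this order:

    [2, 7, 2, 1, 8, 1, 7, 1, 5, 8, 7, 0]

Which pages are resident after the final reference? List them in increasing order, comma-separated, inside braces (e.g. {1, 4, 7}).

{0, 1, 5, 7, 8}

2 → fault, frames (2)
7 → fault, frames (2 7)
2 → hit
1 → fault, frames (7 2 1)
8 → fault, frames (7 2 1 8)
1 → hit
7 → hit
1 → hit
5 → fault, frames (2 8 7 1 5)
8 → hit
7 → hit
0 → fault, evict 2, frames (1 5 8 7 0)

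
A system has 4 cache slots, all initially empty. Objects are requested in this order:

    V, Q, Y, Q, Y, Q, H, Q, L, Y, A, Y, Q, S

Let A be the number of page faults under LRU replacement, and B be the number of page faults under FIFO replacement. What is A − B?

Under LRU: F F F . . . F . F . F . . F → 7 faults.
Under FIFO: F F F . . . F . F . F . F F → 8 faults.
A − B = 7 − 8 = -1.

-1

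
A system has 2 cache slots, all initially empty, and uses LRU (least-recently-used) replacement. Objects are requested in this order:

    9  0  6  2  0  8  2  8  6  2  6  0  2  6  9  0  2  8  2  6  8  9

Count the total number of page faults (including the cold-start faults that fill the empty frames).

9 -> miss, frames (9)
0 -> miss, frames (9 0)
6 -> miss, evict 9, frames (0 6)
2 -> miss, evict 0, frames (6 2)
0 -> miss, evict 6, frames (2 0)
8 -> miss, evict 2, frames (0 8)
2 -> miss, evict 0, frames (8 2)
8 -> hit
6 -> miss, evict 2, frames (8 6)
2 -> miss, evict 8, frames (6 2)
6 -> hit
0 -> miss, evict 2, frames (6 0)
2 -> miss, evict 6, frames (0 2)
6 -> miss, evict 0, frames (2 6)
9 -> miss, evict 2, frames (6 9)
0 -> miss, evict 6, frames (9 0)
2 -> miss, evict 9, frames (0 2)
8 -> miss, evict 0, frames (2 8)
2 -> hit
6 -> miss, evict 8, frames (2 6)
8 -> miss, evict 2, frames (6 8)
9 -> miss, evict 6, frames (8 9)
Page faults: 19.

19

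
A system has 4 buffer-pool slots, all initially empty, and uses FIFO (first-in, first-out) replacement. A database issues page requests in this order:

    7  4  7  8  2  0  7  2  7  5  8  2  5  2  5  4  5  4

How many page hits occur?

7 → fault, frames (7)
4 → fault, frames (7 4)
7 → hit
8 → fault, frames (7 4 8)
2 → fault, frames (7 4 8 2)
0 → fault, evict 7, frames (4 8 2 0)
7 → fault, evict 4, frames (8 2 0 7)
2 → hit
7 → hit
5 → fault, evict 8, frames (2 0 7 5)
8 → fault, evict 2, frames (0 7 5 8)
2 → fault, evict 0, frames (7 5 8 2)
5 → hit
2 → hit
5 → hit
4 → fault, evict 7, frames (5 8 2 4)
5 → hit
4 → hit
Hits: 8.

8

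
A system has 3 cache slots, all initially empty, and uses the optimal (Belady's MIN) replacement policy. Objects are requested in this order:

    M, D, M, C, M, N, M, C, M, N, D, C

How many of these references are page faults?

5

M → miss, frames {M}
D → miss, frames {M,D}
M → hit
C → miss, frames {M,D,C}
M → hit
N → miss, evict D, frames {M,C,N}
M → hit
C → hit
M → hit
N → hit
D → miss, evict N, frames {M,C,D}
C → hit
Page faults: 5.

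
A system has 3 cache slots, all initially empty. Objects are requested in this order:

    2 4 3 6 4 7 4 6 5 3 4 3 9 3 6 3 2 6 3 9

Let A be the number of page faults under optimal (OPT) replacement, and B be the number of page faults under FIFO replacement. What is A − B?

-3

Under OPT: F F F F . F . . F F . . F . . . F . . F → 10 faults.
Under FIFO: F F F F . F F . F F . . F . F . F . F F → 13 faults.
A − B = 10 − 13 = -3.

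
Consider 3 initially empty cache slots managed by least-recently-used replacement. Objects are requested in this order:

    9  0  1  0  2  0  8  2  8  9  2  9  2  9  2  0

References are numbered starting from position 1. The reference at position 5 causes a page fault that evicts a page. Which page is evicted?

9

pos 1: 9 -> fault, frames {9}
pos 2: 0 -> fault, frames {9,0}
pos 3: 1 -> fault, frames {9,0,1}
pos 4: 0 -> hit
pos 5: 2 -> fault, evict 9, frames {1,0,2}
At position 5, page 9 is evicted.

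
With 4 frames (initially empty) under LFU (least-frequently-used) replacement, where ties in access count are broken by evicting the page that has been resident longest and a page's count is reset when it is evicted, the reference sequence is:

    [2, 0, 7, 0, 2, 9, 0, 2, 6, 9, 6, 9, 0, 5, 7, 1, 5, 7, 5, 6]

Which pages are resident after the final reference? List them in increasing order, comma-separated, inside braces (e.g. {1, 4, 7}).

2: fault, frames (2)
0: fault, frames (2 0)
7: fault, frames (2 0 7)
0: hit
2: hit
9: fault, frames (2 0 7 9)
0: hit
2: hit
6: fault, evict 7, frames (2 0 9 6)
9: hit
6: hit
9: hit
0: hit
5: fault, evict 6, frames (2 0 9 5)
7: fault, evict 5, frames (2 0 9 7)
1: fault, evict 7, frames (2 0 9 1)
5: fault, evict 1, frames (2 0 9 5)
7: fault, evict 5, frames (2 0 9 7)
5: fault, evict 7, frames (2 0 9 5)
6: fault, evict 5, frames (2 0 9 6)

{0, 2, 6, 9}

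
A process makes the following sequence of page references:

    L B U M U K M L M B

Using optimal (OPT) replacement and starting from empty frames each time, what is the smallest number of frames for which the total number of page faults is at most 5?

4

f=1: 10 faults
f=2: 7 faults
f=3: 6 faults
f=4: 5 faults
f=5: 5 faults
Smallest f with faults ≤ 5 is 4.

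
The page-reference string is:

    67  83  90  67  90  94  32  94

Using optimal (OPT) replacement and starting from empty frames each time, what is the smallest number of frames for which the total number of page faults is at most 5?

2

f=1: 8 faults
f=2: 5 faults
f=3: 5 faults
f=4: 5 faults
f=5: 5 faults
Smallest f with faults ≤ 5 is 2.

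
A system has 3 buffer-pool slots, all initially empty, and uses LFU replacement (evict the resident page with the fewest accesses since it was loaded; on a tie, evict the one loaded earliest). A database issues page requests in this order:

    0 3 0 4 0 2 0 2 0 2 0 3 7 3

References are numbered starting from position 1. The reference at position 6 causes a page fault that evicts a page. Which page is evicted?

pos 1: 0 -> fault, frames [0]
pos 2: 3 -> fault, frames [0, 3]
pos 3: 0 -> hit
pos 4: 4 -> fault, frames [0, 3, 4]
pos 5: 0 -> hit
pos 6: 2 -> fault, evict 3, frames [0, 4, 2]
At position 6, page 3 is evicted.

3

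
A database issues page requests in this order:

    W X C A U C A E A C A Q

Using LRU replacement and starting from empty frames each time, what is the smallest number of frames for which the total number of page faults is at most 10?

f=1: 12 faults
f=2: 10 faults
f=3: 7 faults
f=4: 7 faults
f=5: 7 faults
f=6: 7 faults
f=7: 7 faults
Smallest f with faults ≤ 10 is 2.

2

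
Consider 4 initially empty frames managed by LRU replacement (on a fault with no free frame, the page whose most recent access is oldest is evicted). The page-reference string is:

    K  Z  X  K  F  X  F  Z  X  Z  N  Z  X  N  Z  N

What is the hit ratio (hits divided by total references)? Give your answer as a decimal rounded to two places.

0.69

K: fault, frames (K)
Z: fault, frames (K Z)
X: fault, frames (K Z X)
K: hit
F: fault, frames (Z X K F)
X: hit
F: hit
Z: hit
X: hit
Z: hit
N: fault, evict K, frames (F X Z N)
Z: hit
X: hit
N: hit
Z: hit
N: hit
Hits: 11 of 16 references → 11/16 = 0.6875.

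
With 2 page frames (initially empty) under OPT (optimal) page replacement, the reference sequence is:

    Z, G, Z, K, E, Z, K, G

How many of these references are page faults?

6

Z: fault, frames [Z]
G: fault, frames [Z, G]
Z: hit
K: fault, evict G, frames [Z, K]
E: fault, evict K, frames [Z, E]
Z: hit
K: fault, evict E, frames [Z, K]
G: fault, evict K, frames [Z, G]
Page faults: 6.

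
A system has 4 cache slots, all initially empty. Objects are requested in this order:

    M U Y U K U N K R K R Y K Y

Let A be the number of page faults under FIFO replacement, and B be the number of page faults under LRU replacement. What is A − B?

-1

Under FIFO: F F F . F . F . F . . . . . → 6 faults.
Under LRU: F F F . F . F . F . . F . . → 7 faults.
A − B = 6 − 7 = -1.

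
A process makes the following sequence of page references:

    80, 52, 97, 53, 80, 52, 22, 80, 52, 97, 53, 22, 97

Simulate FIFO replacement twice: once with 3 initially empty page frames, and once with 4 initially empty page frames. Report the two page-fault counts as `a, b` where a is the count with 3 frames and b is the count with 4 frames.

3 frames: F F F F F F F . . F F . . → 9 faults.
4 frames: F F F F . . F F F F F F . → 10 faults.
10 > 9: adding a frame increased faults — Belady's anomaly.

9, 10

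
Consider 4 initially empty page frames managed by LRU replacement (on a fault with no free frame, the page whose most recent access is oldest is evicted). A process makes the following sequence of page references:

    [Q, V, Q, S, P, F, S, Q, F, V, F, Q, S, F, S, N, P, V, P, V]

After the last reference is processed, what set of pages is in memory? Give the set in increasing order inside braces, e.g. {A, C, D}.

{N, P, S, V}

Q → fault, frames [Q]
V → fault, frames [Q, V]
Q → hit
S → fault, frames [V, Q, S]
P → fault, frames [V, Q, S, P]
F → fault, evict V, frames [Q, S, P, F]
S → hit
Q → hit
F → hit
V → fault, evict P, frames [S, Q, F, V]
F → hit
Q → hit
S → hit
F → hit
S → hit
N → fault, evict V, frames [Q, F, S, N]
P → fault, evict Q, frames [F, S, N, P]
V → fault, evict F, frames [S, N, P, V]
P → hit
V → hit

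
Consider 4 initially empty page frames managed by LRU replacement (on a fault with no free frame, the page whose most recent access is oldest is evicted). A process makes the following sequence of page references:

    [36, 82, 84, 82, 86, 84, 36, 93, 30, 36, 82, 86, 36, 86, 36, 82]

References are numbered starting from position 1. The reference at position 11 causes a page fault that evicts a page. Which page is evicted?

pos 1: 36 → fault, frames [36]
pos 2: 82 → fault, frames [36, 82]
pos 3: 84 → fault, frames [36, 82, 84]
pos 4: 82 → hit
pos 5: 86 → fault, frames [36, 84, 82, 86]
pos 6: 84 → hit
pos 7: 36 → hit
pos 8: 93 → fault, evict 82, frames [86, 84, 36, 93]
pos 9: 30 → fault, evict 86, frames [84, 36, 93, 30]
pos 10: 36 → hit
pos 11: 82 → fault, evict 84, frames [93, 30, 36, 82]
At position 11, page 84 is evicted.

84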